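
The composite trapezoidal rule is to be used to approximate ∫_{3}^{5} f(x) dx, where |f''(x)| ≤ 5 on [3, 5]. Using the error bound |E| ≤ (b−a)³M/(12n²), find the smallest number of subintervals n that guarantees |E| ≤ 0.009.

Need 40/(12n²) ≤ 0.009.
n² ≥ 40/(12·0.009) = 370.37 ⇒ n ≥ 19.2450, so the smallest n is 20.

20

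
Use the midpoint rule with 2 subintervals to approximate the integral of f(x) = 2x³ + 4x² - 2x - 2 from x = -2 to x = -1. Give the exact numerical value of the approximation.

h = (-1 − (-2))/2 = 0.5.
Midpoints m₁,…,m₂ = -1.75, -1.25.
f(m₁)=3.03125, f(m₂)=2.84375.
h·[f(m₁) + f(m₂)] = 0.5·(5.875) = 2.9375.

2.9375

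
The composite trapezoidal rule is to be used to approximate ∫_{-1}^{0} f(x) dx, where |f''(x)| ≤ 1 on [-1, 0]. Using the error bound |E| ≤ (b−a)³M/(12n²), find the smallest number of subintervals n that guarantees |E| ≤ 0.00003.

Need 1/(12n²) ≤ 0.00003.
n² ≥ 1/(12·0.00003) = 2777.78 ⇒ n ≥ 52.7046, so the smallest n is 53.

53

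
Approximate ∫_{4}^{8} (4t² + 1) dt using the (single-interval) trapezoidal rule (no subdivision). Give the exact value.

644

T = (b−a)/2 · [f(4) + f(8)] = 2·[65 + 257] = 644.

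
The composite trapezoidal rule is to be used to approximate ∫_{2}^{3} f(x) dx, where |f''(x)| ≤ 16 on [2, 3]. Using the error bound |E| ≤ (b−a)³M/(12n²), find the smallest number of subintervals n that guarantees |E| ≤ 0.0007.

44

Need 16/(12n²) ≤ 0.0007.
n² ≥ 16/(12·0.0007) = 1904.76 ⇒ n ≥ 43.6436, so the smallest n is 44.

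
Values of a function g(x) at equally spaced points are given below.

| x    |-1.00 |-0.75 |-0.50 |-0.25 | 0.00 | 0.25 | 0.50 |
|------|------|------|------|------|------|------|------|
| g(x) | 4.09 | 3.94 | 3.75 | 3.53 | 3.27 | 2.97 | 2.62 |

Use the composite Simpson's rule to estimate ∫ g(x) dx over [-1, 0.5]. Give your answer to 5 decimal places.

5.20917

h = 0.25, n = 6.
(h/3)·[y₀ + 4y₁ + 2y₂ + 4y₃ + 2y₄ + 4y₅ + y₆] = 0.083333·(62.51) = 5.20917.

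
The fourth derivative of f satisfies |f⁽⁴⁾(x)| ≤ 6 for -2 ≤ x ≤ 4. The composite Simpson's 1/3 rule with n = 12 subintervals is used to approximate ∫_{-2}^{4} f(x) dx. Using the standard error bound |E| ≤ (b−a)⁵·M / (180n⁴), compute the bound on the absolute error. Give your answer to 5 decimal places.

0.01250

|E| ≤ (6)⁵·6 / (180·12⁴) = 46656/3732480 = 0.01250.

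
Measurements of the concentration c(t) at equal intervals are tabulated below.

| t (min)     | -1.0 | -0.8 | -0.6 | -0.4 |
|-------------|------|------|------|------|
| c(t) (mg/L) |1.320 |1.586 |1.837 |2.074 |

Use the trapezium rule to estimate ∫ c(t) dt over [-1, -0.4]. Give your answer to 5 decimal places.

1.02400

h = 0.2, n = 3.
(h/2)·[y₀ + 2y₁ + 2y₂ + y₃] = 0.1·(10.240) = 1.02400.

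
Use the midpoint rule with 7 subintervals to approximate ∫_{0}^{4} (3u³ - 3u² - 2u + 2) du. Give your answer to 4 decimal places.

h = (4 − 0)/7 = 0.571429.
Midpoints m₁,…,m₇ = 0.285714, 0.857143, 1.428571, 2, 2.571429, 3.142857, 3.714286.
f(m₁)=1.253644, f(m₂)=-0.029155, f(m₃)=1.766764, f(m₄)=10, f(m₅)=28.029155, f(m₆)=59.212828, f(m₇)=106.909621.
h·[f(m₁) + f(m₂) + f(m₃) + f(m₄) + f(m₅) + f(m₆) + f(m₇)] = 0.571429·(207.142857) = 118.3673.

118.3673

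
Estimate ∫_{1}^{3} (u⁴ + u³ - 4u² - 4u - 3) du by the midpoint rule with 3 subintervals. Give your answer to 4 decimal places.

9.6708

h = (3 − 1)/3 = 0.666667.
Midpoints m₁,…,m₃ = 1.333333, 2, 2.666667.
f(m₁)=-9.913580, f(m₂)=-3, f(m₃)=27.419753.
h·[f(m₁) + f(m₂) + f(m₃)] = 0.666667·(14.506173) = 9.6708.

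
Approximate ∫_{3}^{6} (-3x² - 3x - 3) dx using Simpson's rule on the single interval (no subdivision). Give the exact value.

S = (b−a)/6 · [f(3) + 4f(4.5) + f(6)] = 0.5·[(-39) + 4·(-77.25) + (-129)] = -238.5.

-238.5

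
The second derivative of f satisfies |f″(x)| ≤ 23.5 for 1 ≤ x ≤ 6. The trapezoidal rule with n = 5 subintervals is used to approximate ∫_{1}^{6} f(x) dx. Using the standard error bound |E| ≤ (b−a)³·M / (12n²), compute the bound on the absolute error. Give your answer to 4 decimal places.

9.7917

|E| ≤ (5)³·23.5 / (12·5²) = 2937.5/300 = 9.7917.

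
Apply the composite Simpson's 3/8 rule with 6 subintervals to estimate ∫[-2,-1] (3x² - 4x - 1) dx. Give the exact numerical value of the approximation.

h = (-1 − (-2))/6 = 0.166667.
Nodes x₀,…,x₆ = -2, -1.833333, -1.666667, -1.5, -1.333333, -1.166667, -1.
f(x) = 3x² - 4x - 1: f₀=19, f₁=16.416667, f₂=14, f₃=11.75, f₄=9.666667, f₅=7.75, f₆=6.
(3h/8)·[f₀ + 3f₁ + 3f₂ + 2f₃ + 3f₄ + 3f₅ + f₆] = 0.0625·(192) = 12.

12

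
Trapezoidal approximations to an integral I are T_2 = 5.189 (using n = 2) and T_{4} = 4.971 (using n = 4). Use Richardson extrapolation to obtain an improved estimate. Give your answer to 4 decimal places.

4.8983

R = (4·T_{4} − T_2) / 3 = (4·4.971 − 5.189)/3 = (14.695)/3 = 4.8983.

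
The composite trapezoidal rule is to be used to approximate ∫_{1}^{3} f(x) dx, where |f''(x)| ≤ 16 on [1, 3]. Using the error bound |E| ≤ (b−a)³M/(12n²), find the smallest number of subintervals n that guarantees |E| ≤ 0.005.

47

Need 128/(12n²) ≤ 0.005.
n² ≥ 128/(12·0.005) = 2133.33 ⇒ n ≥ 46.1880, so the smallest n is 47.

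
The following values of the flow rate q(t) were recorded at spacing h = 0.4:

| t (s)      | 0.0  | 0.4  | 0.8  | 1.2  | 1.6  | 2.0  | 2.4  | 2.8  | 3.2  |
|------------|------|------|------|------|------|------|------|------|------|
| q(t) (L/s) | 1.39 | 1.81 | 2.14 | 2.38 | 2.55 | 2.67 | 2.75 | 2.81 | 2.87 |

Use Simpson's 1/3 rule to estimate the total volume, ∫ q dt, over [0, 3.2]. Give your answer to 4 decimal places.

h = 0.4, n = 8.
(h/3)·[y₀ + 4y₁ + 2y₂ + 4y₃ + 2y₄ + 4y₅ + 2y₆ + 4y₇ + y₈] = 0.133333·(57.82) = 7.7093.

7.7093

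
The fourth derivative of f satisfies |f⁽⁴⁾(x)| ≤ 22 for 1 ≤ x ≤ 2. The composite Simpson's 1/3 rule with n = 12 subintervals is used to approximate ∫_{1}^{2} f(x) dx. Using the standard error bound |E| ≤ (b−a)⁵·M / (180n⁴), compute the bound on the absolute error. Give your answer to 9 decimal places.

|E| ≤ (1)⁵·22 / (180·12⁴) = 22/3732480 = 0.000005894.

0.000005894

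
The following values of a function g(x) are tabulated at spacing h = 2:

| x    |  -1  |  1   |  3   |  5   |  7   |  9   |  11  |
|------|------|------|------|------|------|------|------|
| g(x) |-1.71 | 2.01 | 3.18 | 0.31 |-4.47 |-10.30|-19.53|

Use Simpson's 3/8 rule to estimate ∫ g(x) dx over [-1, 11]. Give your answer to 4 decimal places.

h = 2, n = 6.
(3h/8)·[y₀ + 3y₁ + 3y₂ + 2y₃ + 3y₄ + 3y₅ + y₆] = 0.75·(-49.36) = -37.0200.

-37.0200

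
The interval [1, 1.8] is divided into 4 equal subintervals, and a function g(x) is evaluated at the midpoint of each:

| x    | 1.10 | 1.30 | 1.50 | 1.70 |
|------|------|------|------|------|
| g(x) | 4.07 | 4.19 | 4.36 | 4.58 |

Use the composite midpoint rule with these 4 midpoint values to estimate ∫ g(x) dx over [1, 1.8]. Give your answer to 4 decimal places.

3.4400

h = 0.2, n = 4.
h·[y(m₁) + y(m₂) + y(m₃) + y(m₄)] = 0.2·(17.20) = 3.4400.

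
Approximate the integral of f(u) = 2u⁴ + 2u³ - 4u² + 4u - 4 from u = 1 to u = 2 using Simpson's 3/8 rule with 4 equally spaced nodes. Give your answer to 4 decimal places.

12.5741

h = (2 − 1)/3 = 0.333333.
Nodes u₀,…,u₃ = 1, 1.333333, 1.666667, 2.
f(u) = 2u⁴ + 2u³ - 4u² + 4u - 4: f₀=0, f₁=5.283951, f₂=16.246914, f₃=36.
(3h/8)·[f₀ + 3f₁ + 3f₂ + f₃] = 0.125·(100.592593) = 12.5741.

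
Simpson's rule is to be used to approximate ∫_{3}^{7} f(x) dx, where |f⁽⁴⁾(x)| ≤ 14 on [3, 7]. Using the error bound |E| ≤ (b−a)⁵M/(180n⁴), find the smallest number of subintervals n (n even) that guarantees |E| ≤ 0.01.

Need 14336/(180n⁴) ≤ 0.01.
n⁴ ≥ 14336/(180·0.01) = 7964.44 ⇒ n ≥ 9.4469, so the smallest even n is 10. (n must be even for Simpson's rule.)

10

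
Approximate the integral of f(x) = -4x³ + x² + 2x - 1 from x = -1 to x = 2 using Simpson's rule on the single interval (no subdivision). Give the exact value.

-12

S = (b−a)/6 · [f(-1) + 4f(0.5) + f(2)] = 0.5·[2 + 4·(-0.25) + (-25)] = -12.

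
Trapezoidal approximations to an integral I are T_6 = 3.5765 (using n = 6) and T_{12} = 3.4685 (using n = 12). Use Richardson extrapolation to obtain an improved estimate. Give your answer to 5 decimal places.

3.43250

R = (4·T_{12} − T_6) / 3 = (4·3.4685 − 3.5765)/3 = (10.2975)/3 = 3.43250.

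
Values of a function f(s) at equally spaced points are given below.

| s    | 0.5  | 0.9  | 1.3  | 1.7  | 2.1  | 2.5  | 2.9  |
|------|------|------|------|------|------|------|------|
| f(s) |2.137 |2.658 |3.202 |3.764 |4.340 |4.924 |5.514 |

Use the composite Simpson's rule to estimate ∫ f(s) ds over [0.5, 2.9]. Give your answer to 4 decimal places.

h = 0.4, n = 6.
(h/3)·[y₀ + 4y₁ + 2y₂ + 4y₃ + 2y₄ + 4y₅ + y₆] = 0.133333·(68.119) = 9.0825.

9.0825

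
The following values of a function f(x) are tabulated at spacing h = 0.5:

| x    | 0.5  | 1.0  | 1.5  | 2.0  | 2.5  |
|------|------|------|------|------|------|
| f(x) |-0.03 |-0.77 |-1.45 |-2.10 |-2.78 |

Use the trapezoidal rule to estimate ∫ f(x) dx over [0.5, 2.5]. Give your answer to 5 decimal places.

h = 0.5, n = 4.
(h/2)·[y₀ + 2y₁ + 2y₂ + 2y₃ + y₄] = 0.25·(-11.45) = -2.86250.

-2.86250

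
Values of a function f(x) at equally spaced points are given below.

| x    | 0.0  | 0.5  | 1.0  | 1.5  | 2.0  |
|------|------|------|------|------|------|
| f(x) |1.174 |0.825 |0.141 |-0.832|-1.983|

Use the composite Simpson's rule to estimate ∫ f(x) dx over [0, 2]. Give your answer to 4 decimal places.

-0.0925

h = 0.5, n = 4.
(h/3)·[y₀ + 4y₁ + 2y₂ + 4y₃ + y₄] = 0.166667·(-0.555) = -0.0925.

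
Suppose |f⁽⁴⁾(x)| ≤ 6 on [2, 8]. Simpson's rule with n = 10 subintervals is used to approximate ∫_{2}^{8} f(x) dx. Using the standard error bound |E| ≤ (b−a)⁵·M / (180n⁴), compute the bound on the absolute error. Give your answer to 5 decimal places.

0.02592

|E| ≤ (6)⁵·6 / (180·10⁴) = 46656/1800000 = 0.02592.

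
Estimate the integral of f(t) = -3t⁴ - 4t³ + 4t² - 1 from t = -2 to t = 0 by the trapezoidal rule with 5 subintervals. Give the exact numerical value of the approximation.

h = (0 − (-2))/5 = 0.4.
Nodes t₀,…,t₅ = -2, -1.6, -1.2, -0.8, -0.4, 0.
f(t) = -3t⁴ - 4t³ + 4t² - 1: f₀=-1, f₁=5.9632, f₂=5.4512, f₃=2.3792, f₄=-0.1808, f₅=-1.
(h/2)·[f₀ + 2f₁ + 2f₂ + 2f₃ + 2f₄ + f₅] = 0.2·(25.2256) = 5.04512.

5.04512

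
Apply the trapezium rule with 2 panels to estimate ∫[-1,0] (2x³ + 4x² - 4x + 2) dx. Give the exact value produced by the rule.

h = (0 − (-1))/2 = 0.5.
Nodes x₀,…,x₂ = -1, -0.5, 0.
f(x) = 2x³ + 4x² - 4x + 2: f₀=8, f₁=4.75, f₂=2.
(h/2)·[f₀ + 2f₁ + f₂] = 0.25·(19.5) = 4.875.

4.875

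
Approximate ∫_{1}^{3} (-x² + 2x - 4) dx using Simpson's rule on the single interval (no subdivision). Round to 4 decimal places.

S = (b−a)/6 · [f(1) + 4f(2) + f(3)] = 0.333333·[(-3) + 4·(-4) + (-7)] = -8.6667.

-8.6667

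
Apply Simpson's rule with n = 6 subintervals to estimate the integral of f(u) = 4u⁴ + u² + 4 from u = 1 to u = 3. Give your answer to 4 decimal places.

210.2798

h = (3 − 1)/6 = 0.333333.
Nodes u₀,…,u₆ = 1, 1.333333, 1.666667, 2, 2.333333, 2.666667, 3.
f(u) = 4u⁴ + u² + 4: f₀=9, f₁=18.419753, f₂=37.641975, f₃=72, f₄=128.012346, f₅=213.382716, f₆=337.
(h/3)·[f₀ + 4f₁ + 2f₂ + 4f₃ + 2f₄ + 4f₅ + f₆] = 0.111111·(1892.518519) = 210.2798.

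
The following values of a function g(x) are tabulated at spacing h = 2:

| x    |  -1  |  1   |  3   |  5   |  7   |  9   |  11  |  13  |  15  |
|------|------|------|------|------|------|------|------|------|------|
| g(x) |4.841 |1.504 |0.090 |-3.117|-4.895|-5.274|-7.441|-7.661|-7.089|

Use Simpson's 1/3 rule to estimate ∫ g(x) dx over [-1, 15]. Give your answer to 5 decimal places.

h = 2, n = 8.
(h/3)·[y₀ + 4y₁ + 2y₂ + 4y₃ + 2y₄ + 4y₅ + 2y₆ + 4y₇ + y₈] = 0.666667·(-84.932) = -56.62133.

-56.62133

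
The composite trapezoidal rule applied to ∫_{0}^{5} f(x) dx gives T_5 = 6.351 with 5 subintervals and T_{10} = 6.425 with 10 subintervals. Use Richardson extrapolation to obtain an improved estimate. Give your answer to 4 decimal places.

6.4497

R = (4·T_{10} − T_5) / 3 = (4·6.425 − 6.351)/3 = (19.349)/3 = 6.4497.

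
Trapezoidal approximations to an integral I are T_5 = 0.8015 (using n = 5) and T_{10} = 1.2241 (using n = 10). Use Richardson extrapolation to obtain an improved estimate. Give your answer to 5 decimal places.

R = (4·T_{10} − T_5) / 3 = (4·1.2241 − 0.8015)/3 = (4.0949)/3 = 1.36497.

1.36497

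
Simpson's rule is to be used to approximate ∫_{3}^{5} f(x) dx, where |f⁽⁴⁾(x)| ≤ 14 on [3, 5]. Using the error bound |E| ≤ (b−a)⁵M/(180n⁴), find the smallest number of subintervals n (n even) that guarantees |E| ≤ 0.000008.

24

Need 448/(180n⁴) ≤ 0.000008.
n⁴ ≥ 448/(180·0.000008) = 311111 ⇒ n ≥ 23.6172, so the smallest even n is 24. (n must be even for Simpson's rule.)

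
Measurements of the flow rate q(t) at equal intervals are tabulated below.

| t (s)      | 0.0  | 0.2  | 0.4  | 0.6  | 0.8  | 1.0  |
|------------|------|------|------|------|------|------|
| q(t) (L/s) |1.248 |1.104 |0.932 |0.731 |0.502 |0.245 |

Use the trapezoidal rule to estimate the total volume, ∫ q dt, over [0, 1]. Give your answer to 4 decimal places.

0.8031

h = 0.2, n = 5.
(h/2)·[y₀ + 2y₁ + 2y₂ + 2y₃ + 2y₄ + y₅] = 0.1·(8.031) = 0.8031.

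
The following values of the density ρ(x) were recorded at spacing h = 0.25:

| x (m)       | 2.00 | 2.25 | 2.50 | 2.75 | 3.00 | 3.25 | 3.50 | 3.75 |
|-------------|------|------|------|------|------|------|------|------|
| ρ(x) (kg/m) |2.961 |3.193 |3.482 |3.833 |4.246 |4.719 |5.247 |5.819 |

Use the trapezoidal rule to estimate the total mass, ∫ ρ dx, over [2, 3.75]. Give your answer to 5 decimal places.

h = 0.25, n = 7.
(h/2)·[y₀ + 2y₁ + 2y₂ + 2y₃ + 2y₄ + 2y₅ + 2y₆ + y₇] = 0.125·(58.220) = 7.27750.

7.27750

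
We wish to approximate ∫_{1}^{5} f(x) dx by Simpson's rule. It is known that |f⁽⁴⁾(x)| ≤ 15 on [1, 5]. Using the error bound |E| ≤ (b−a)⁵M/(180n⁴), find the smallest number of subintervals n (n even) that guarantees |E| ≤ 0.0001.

32

Need 15360/(180n⁴) ≤ 0.0001.
n⁴ ≥ 15360/(180·0.0001) = 853333 ⇒ n ≥ 30.3934, so the smallest even n is 32. (n must be even for Simpson's rule.)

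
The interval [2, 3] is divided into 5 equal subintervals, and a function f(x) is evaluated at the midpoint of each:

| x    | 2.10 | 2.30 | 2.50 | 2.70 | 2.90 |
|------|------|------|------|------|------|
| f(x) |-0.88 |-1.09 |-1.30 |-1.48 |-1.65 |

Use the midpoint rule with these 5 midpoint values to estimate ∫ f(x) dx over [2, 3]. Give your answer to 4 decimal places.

-1.2800

h = 0.2, n = 5.
h·[y(m₁) + y(m₂) + y(m₃) + y(m₄) + y(m₅)] = 0.2·(-6.40) = -1.2800.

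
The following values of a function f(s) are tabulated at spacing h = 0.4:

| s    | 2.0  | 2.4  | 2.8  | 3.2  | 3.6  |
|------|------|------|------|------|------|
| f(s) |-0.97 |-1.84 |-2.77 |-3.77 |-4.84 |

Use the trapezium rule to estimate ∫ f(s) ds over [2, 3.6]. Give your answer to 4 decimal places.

-4.5140

h = 0.4, n = 4.
(h/2)·[y₀ + 2y₁ + 2y₂ + 2y₃ + y₄] = 0.2·(-22.57) = -4.5140.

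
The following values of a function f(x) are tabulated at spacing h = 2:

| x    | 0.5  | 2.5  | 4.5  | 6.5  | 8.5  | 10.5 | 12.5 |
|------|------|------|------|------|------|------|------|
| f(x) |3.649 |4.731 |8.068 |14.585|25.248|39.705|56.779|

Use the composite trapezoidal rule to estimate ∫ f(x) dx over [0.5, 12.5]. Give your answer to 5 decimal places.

245.10200

h = 2, n = 6.
(h/2)·[y₀ + 2y₁ + 2y₂ + 2y₃ + 2y₄ + 2y₅ + y₆] = 1·(245.102) = 245.10200.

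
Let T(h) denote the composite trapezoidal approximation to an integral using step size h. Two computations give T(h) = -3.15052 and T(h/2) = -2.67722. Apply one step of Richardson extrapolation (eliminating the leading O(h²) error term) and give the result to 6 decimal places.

-2.519453

R = (4·T(h/2) − T(h)) / 3 = (4·(-2.67722) − (-3.15052))/3 = (-7.55836)/3 = -2.519453.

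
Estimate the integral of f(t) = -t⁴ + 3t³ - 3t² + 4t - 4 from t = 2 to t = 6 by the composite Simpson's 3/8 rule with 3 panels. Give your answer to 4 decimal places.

-752.5926

h = (6 − 2)/3 = 1.333333.
Nodes t₀,…,t₃ = 2, 3.333333, 4.666667, 6.
f(t) = -t⁴ + 3t³ - 3t² + 4t - 4: f₀=0, f₁=-36.345679, f₂=-220.049383, f₃=-736.
(3h/8)·[f₀ + 3f₁ + 3f₂ + f₃] = 0.5·(-1505.185185) = -752.5926.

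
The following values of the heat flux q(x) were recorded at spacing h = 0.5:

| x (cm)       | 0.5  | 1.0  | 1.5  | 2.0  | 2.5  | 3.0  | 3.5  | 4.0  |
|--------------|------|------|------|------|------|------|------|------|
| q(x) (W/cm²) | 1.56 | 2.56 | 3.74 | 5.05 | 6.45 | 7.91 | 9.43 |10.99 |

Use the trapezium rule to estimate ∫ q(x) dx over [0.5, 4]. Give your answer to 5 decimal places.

h = 0.5, n = 7.
(h/2)·[y₀ + 2y₁ + 2y₂ + 2y₃ + 2y₄ + 2y₅ + 2y₆ + y₇] = 0.25·(82.83) = 20.70750.

20.70750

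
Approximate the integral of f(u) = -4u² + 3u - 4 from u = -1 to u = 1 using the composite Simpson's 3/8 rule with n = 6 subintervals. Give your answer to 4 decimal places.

-10.6667

h = (1 − (-1))/6 = 0.333333.
Nodes u₀,…,u₆ = -1, -0.666667, -0.333333, 0, 0.333333, 0.666667, 1.
f(u) = -4u² + 3u - 4: f₀=-11, f₁=-7.777778, f₂=-5.444444, f₃=-4, f₄=-3.444444, f₅=-3.777778, f₆=-5.
(3h/8)·[f₀ + 3f₁ + 3f₂ + 2f₃ + 3f₄ + 3f₅ + f₆] = 0.125·(-85.333333) = -10.6667.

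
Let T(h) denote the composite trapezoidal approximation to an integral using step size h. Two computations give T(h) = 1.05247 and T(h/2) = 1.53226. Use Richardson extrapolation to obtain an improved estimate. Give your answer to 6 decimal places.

R = (4·T(h/2) − T(h)) / 3 = (4·1.53226 − 1.05247)/3 = (5.07657)/3 = 1.692190.

1.692190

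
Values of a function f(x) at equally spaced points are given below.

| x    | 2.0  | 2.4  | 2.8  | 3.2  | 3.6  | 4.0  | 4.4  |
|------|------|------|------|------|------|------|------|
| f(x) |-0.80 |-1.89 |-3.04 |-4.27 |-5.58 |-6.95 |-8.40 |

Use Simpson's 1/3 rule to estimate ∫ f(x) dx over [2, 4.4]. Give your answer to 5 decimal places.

-10.51733

h = 0.4, n = 6.
(h/3)·[y₀ + 4y₁ + 2y₂ + 4y₃ + 2y₄ + 4y₅ + y₆] = 0.133333·(-78.88) = -10.51733.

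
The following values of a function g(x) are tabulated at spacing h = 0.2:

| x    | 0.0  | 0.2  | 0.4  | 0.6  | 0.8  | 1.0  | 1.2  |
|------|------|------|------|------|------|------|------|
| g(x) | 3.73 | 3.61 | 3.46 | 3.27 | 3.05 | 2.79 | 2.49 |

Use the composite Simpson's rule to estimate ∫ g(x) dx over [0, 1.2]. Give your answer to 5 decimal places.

h = 0.2, n = 6.
(h/3)·[y₀ + 4y₁ + 2y₂ + 4y₃ + 2y₄ + 4y₅ + y₆] = 0.066667·(57.92) = 3.86133.

3.86133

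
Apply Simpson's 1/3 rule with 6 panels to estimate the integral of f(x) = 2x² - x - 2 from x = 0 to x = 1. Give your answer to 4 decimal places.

-1.8333

h = (1 − 0)/6 = 0.166667.
Nodes x₀,…,x₆ = 0, 0.166667, 0.333333, 0.5, 0.666667, 0.833333, 1.
f(x) = 2x² - x - 2: f₀=-2, f₁=-2.111111, f₂=-2.111111, f₃=-2, f₄=-1.777778, f₅=-1.444444, f₆=-1.
(h/3)·[f₀ + 4f₁ + 2f₂ + 4f₃ + 2f₄ + 4f₅ + f₆] = 0.055556·(-33) = -1.8333.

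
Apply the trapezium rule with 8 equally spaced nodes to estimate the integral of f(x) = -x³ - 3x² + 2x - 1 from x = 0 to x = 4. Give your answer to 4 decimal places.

h = (4 − 0)/7 = 0.571429.
Nodes x₀,…,x₇ = 0, 0.571429, 1.142857, 1.714286, 2.285714, 2.857143, 3.428571, 4.
f(x) = -x³ - 3x² + 2x - 1: f₀=-1, f₁=-1.023324, f₂=-4.125364, f₃=-11.425656, f₄=-24.043732, f₅=-43.099125, f₆=-69.711370, f₇=-105.
(h/2)·[f₀ + 2f₁ + 2f₂ + 2f₃ + 2f₄ + 2f₅ + 2f₆ + f₇] = 0.285714·(-412.857143) = -117.9592.

-117.9592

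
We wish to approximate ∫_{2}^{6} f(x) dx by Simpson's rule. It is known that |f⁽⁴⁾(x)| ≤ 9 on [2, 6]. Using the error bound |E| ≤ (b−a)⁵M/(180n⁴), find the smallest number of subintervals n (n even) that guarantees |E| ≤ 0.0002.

24

Need 9216/(180n⁴) ≤ 0.0002.
n⁴ ≥ 9216/(180·0.0002) = 256000 ⇒ n ≥ 22.4937, so the smallest even n is 24. (n must be even for Simpson's rule.)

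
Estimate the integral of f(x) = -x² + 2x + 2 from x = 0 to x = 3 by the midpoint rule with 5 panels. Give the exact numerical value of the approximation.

h = (3 − 0)/5 = 0.6.
Midpoints m₁,…,m₅ = 0.3, 0.9, 1.5, 2.1, 2.7.
f(m₁)=2.51, f(m₂)=2.99, f(m₃)=2.75, f(m₄)=1.79, f(m₅)=0.11.
h·[f(m₁) + f(m₂) + f(m₃) + f(m₄) + f(m₅)] = 0.6·(10.15) = 6.09.

6.09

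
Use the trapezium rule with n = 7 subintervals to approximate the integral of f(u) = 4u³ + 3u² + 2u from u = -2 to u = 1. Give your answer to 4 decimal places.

-9.2755

h = (1 − (-2))/7 = 0.428571.
Nodes u₀,…,u₇ = -2, -1.571429, -1.142857, -0.714286, -0.285714, 0.142857, 0.571429, 1.
f(u) = 4u³ + 3u² + 2u: f₀=-24, f₁=-11.256560, f₂=-4.338192, f₃=-1.355685, f₄=-0.419825, f₅=0.358601, f₆=2.868805, f₇=9.
(h/2)·[f₀ + 2f₁ + 2f₂ + 2f₃ + 2f₄ + 2f₅ + 2f₆ + f₇] = 0.214286·(-43.285714) = -9.2755.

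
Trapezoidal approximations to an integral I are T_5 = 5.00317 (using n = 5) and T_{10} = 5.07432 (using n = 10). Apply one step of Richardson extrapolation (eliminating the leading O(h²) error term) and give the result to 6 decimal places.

5.098037

R = (4·T_{10} − T_5) / 3 = (4·5.07432 − 5.00317)/3 = (15.29411)/3 = 5.098037.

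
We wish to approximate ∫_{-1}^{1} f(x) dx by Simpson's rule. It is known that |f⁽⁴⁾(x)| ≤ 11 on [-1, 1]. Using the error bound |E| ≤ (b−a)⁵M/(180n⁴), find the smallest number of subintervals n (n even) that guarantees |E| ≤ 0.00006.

14

Need 352/(180n⁴) ≤ 0.00006.
n⁴ ≥ 352/(180·0.00006) = 32592.6 ⇒ n ≥ 13.4363, so the smallest even n is 14. (n must be even for Simpson's rule.)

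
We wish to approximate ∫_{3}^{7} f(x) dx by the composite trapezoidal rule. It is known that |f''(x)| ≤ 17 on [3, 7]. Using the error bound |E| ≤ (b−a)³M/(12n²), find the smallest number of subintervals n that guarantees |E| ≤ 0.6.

13

Need 1088/(12n²) ≤ 0.6.
n² ≥ 1088/(12·0.6) = 151.111 ⇒ n ≥ 12.2927, so the smallest n is 13.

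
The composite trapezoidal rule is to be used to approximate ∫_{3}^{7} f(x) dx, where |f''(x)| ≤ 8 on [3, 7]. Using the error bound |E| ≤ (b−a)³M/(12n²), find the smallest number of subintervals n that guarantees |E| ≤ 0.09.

22

Need 512/(12n²) ≤ 0.09.
n² ≥ 512/(12·0.09) = 474.074 ⇒ n ≥ 21.7732, so the smallest n is 22.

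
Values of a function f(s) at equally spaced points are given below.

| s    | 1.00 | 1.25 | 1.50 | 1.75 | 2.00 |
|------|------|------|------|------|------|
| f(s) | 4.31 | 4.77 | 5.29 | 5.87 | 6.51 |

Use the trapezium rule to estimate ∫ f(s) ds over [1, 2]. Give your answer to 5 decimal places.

5.33500

h = 0.25, n = 4.
(h/2)·[y₀ + 2y₁ + 2y₂ + 2y₃ + y₄] = 0.125·(42.68) = 5.33500.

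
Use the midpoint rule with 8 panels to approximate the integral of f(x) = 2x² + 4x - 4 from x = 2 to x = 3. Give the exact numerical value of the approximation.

18.6640625

h = (3 − 2)/8 = 0.125.
Midpoints m₁,…,m₈ = 2.0625, 2.1875, 2.3125, 2.4375, 2.5625, 2.6875, 2.8125, 2.9375.
f(m₁)=12.7578125, f(m₂)=14.3203125, f(m₃)=15.9453125, f(m₄)=17.6328125, f(m₅)=19.3828125, f(m₆)=21.1953125, f(m₇)=23.0703125, f(m₈)=25.0078125.
h·[f(m₁) + f(m₂) + f(m₃) + f(m₄) + f(m₅) + f(m₆) + f(m₇) + f(m₈)] = 0.125·(149.3125) = 18.6640625.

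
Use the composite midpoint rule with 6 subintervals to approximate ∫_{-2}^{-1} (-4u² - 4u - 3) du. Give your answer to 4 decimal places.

h = (-1 − (-2))/6 = 0.166667.
Midpoints m₁,…,m₆ = -1.916667, -1.75, -1.583333, -1.416667, -1.25, -1.083333.
f(m₁)=-10.027778, f(m₂)=-8.25, f(m₃)=-6.694444, f(m₄)=-5.361111, f(m₅)=-4.25, f(m₆)=-3.361111.
h·[f(m₁) + f(m₂) + f(m₃) + f(m₄) + f(m₅) + f(m₆)] = 0.166667·(-37.944444) = -6.3241.

-6.3241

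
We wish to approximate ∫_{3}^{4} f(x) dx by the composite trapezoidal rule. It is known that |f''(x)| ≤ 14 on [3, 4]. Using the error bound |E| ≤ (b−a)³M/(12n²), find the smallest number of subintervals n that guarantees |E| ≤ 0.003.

20

Need 14/(12n²) ≤ 0.003.
n² ≥ 14/(12·0.003) = 388.889 ⇒ n ≥ 19.7203, so the smallest n is 20.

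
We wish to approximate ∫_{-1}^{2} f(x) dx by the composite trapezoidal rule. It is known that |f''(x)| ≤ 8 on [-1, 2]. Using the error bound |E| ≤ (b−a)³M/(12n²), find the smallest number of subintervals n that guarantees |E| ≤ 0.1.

Need 216/(12n²) ≤ 0.1.
n² ≥ 216/(12·0.1) = 180 ⇒ n ≥ 13.4164, so the smallest n is 14.

14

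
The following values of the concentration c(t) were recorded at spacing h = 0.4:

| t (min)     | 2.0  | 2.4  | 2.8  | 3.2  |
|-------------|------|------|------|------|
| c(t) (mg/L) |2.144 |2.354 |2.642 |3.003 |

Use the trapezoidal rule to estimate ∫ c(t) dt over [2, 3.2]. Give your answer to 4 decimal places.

3.0278

h = 0.4, n = 3.
(h/2)·[y₀ + 2y₁ + 2y₂ + y₃] = 0.2·(15.139) = 3.0278.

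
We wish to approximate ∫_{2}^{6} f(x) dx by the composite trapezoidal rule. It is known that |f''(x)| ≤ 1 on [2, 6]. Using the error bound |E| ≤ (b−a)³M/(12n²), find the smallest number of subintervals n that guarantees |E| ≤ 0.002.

Need 64/(12n²) ≤ 0.002.
n² ≥ 64/(12·0.002) = 2666.67 ⇒ n ≥ 51.6398, so the smallest n is 52.

52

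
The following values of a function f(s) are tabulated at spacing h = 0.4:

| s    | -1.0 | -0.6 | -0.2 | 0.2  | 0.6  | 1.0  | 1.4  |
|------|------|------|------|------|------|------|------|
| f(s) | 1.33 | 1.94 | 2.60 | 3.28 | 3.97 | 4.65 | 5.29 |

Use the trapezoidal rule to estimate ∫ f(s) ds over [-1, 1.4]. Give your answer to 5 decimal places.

h = 0.4, n = 6.
(h/2)·[y₀ + 2y₁ + 2y₂ + 2y₃ + 2y₄ + 2y₅ + y₆] = 0.2·(39.50) = 7.90000.

7.90000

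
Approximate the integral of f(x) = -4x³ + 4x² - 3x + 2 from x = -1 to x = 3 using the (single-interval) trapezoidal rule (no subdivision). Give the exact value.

T = (b−a)/2 · [f(-1) + f(3)] = 2·[13 + (-79)] = -132.

-132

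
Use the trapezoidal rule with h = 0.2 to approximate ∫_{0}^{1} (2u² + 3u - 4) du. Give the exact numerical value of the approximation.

h = (1 − 0)/5 = 0.2.
Nodes u₀,…,u₅ = 0, 0.2, 0.4, 0.6, 0.8, 1.
f(u) = 2u² + 3u - 4: f₀=-4, f₁=-3.32, f₂=-2.48, f₃=-1.48, f₄=-0.32, f₅=1.
(h/2)·[f₀ + 2f₁ + 2f₂ + 2f₃ + 2f₄ + f₅] = 0.1·(-18.2) = -1.82.

-1.82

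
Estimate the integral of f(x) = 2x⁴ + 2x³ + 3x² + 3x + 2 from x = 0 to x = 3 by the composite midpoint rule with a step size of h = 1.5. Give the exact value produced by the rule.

h = (3 − 0)/2 = 1.5.
Midpoints m₁,…,m₂ = 0.75, 2.25.
f(m₁)=7.4140625, f(m₂)=97.9765625.
h·[f(m₁) + f(m₂)] = 1.5·(105.390625) = 158.0859375.

158.0859375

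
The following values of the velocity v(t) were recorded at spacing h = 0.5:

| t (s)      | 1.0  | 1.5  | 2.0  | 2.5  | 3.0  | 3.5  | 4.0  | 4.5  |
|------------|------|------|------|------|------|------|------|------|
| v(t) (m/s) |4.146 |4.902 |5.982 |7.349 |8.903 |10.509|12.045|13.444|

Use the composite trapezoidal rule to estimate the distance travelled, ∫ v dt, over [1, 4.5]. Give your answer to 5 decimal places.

29.24250

h = 0.5, n = 7.
(h/2)·[y₀ + 2y₁ + 2y₂ + 2y₃ + 2y₄ + 2y₅ + 2y₆ + y₇] = 0.25·(116.970) = 29.24250.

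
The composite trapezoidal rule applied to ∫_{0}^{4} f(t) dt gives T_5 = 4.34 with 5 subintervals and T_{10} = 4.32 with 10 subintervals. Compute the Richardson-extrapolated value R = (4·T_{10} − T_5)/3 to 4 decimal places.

4.3133

R = (4·T_{10} − T_5) / 3 = (4·4.32 − 4.34)/3 = (12.94)/3 = 4.3133.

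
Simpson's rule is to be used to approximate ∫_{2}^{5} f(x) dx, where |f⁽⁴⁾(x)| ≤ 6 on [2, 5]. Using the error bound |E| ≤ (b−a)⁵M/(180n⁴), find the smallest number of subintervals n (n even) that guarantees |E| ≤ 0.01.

6

Need 1458/(180n⁴) ≤ 0.01.
n⁴ ≥ 1458/(180·0.01) = 810 ⇒ n ≥ 5.3348, so the smallest even n is 6. (n must be even for Simpson's rule.)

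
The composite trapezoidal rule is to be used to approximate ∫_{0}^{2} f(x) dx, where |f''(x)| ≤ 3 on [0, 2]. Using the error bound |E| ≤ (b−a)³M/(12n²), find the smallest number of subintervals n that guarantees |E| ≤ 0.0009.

48

Need 24/(12n²) ≤ 0.0009.
n² ≥ 24/(12·0.0009) = 2222.22 ⇒ n ≥ 47.1405, so the smallest n is 48.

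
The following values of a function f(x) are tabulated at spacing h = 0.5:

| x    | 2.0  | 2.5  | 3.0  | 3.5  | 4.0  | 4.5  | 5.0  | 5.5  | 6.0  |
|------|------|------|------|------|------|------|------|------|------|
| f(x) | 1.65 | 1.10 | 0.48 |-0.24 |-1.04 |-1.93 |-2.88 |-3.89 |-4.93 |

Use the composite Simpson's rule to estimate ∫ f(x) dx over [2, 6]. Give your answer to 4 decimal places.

-5.0000

h = 0.5, n = 8.
(h/3)·[y₀ + 4y₁ + 2y₂ + 4y₃ + 2y₄ + 4y₅ + 2y₆ + 4y₇ + y₈] = 0.166667·(-30.00) = -5.0000.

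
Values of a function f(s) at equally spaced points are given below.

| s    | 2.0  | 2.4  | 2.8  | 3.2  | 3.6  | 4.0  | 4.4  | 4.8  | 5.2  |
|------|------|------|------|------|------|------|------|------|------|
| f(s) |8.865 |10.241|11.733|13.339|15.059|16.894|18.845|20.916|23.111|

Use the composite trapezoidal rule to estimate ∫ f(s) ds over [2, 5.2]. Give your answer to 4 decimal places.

49.2060

h = 0.4, n = 8.
(h/2)·[y₀ + 2y₁ + 2y₂ + 2y₃ + 2y₄ + 2y₅ + 2y₆ + 2y₇ + y₈] = 0.2·(246.030) = 49.2060.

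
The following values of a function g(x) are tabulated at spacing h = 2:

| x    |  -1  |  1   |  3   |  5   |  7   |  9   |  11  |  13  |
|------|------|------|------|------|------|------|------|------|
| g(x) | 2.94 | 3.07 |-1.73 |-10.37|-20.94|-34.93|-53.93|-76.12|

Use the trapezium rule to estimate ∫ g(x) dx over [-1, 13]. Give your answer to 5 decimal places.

h = 2, n = 7.
(h/2)·[y₀ + 2y₁ + 2y₂ + 2y₃ + 2y₄ + 2y₅ + 2y₆ + y₇] = 1·(-310.84) = -310.84000.

-310.84000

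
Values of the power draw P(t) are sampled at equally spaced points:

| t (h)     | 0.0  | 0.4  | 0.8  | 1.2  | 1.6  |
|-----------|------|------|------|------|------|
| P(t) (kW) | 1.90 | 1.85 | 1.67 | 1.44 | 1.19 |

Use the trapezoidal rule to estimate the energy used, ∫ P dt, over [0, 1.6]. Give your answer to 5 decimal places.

2.60200

h = 0.4, n = 4.
(h/2)·[y₀ + 2y₁ + 2y₂ + 2y₃ + y₄] = 0.2·(13.01) = 2.60200.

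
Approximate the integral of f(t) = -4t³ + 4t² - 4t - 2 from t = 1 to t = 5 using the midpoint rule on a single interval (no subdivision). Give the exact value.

-344

M = (b−a)·f(3) = 4·(-86) = -344.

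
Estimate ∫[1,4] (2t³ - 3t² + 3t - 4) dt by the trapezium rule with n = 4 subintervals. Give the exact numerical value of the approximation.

78.375

h = (4 − 1)/4 = 0.75.
Nodes t₀,…,t₄ = 1, 1.75, 2.5, 3.25, 4.
f(t) = 2t³ - 3t² + 3t - 4: f₀=-2, f₁=2.78125, f₂=16, f₃=42.71875, f₄=88.
(h/2)·[f₀ + 2f₁ + 2f₂ + 2f₃ + f₄] = 0.375·(209) = 78.375.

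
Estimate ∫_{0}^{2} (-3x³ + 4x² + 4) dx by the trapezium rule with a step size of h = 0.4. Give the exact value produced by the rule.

h = (2 − 0)/5 = 0.4.
Nodes x₀,…,x₅ = 0, 0.4, 0.8, 1.2, 1.6, 2.
f(x) = -3x³ + 4x² + 4: f₀=4, f₁=4.448, f₂=5.024, f₃=4.576, f₄=1.952, f₅=-4.
(h/2)·[f₀ + 2f₁ + 2f₂ + 2f₃ + 2f₄ + f₅] = 0.2·(32) = 6.4.

6.4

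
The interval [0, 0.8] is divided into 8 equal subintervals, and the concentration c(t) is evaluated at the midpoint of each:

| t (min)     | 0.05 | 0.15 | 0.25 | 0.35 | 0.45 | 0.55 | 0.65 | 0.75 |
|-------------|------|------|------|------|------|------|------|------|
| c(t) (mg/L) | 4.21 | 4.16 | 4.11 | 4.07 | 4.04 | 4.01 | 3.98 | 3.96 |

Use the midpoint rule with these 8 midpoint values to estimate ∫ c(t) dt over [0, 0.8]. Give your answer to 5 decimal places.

3.25400

h = 0.1, n = 8.
h·[y(m₁) + y(m₂) + y(m₃) + y(m₄) + y(m₅) + y(m₆) + y(m₇) + y(m₈)] = 0.1·(32.54) = 3.25400.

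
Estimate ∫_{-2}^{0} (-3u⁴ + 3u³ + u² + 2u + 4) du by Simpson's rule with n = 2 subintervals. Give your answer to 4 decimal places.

h = (0 − (-2))/2 = 1.
Nodes u₀,…,u₂ = -2, -1, 0.
f(u) = -3u⁴ + 3u³ + u² + 2u + 4: f₀=-68, f₁=-3, f₂=4.
(h/3)·[f₀ + 4f₁ + f₂] = 0.333333·(-76) = -25.3333.

-25.3333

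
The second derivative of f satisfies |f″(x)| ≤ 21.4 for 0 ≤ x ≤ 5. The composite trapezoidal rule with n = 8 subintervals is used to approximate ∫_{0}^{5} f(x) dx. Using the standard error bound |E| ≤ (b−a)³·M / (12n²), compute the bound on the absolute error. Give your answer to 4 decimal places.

|E| ≤ (5)³·21.4 / (12·8²) = 2675/768 = 3.4831.

3.4831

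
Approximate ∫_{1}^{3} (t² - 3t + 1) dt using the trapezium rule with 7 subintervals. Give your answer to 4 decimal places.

h = (3 − 1)/7 = 0.285714.
Nodes t₀,…,t₇ = 1, 1.285714, 1.571429, 1.857143, 2.142857, 2.428571, 2.714286, 3.
f(t) = t² - 3t + 1: f₀=-1, f₁=-1.204082, f₂=-1.244898, f₃=-1.122449, f₄=-0.836735, f₅=-0.387755, f₆=0.224490, f₇=1.
(h/2)·[f₀ + 2f₁ + 2f₂ + 2f₃ + 2f₄ + 2f₅ + 2f₆ + f₇] = 0.142857·(-9.142857) = -1.3061.

-1.3061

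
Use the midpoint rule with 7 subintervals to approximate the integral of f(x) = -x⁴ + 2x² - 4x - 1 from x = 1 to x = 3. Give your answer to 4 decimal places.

-48.7405

h = (3 − 1)/7 = 0.285714.
Midpoints m₁,…,m₇ = 1.142857, 1.428571, 1.714286, 2, 2.285714, 2.571429, 2.857143.
f(m₁)=-4.665140, f(m₂)=-6.797584, f(m₃)=-10.615993, f(m₄)=-17, f(m₅)=-26.989171, f(m₆)=-41.783007, f(m₇)=-62.740941.
h·[f(m₁) + f(m₂) + f(m₃) + f(m₄) + f(m₅) + f(m₆) + f(m₇)] = 0.285714·(-170.591837) = -48.7405.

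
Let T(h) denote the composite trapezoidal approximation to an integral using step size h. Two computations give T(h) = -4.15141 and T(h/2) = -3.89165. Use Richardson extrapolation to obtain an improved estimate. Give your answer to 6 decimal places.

R = (4·T(h/2) − T(h)) / 3 = (4·(-3.89165) − (-4.15141))/3 = (-11.41519)/3 = -3.805063.

-3.805063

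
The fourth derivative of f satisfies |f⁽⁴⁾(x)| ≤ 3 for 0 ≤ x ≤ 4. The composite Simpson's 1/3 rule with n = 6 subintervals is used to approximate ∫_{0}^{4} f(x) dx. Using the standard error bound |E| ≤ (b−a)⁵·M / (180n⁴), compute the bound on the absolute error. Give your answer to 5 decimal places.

0.01317

|E| ≤ (4)⁵·3 / (180·6⁴) = 3072/233280 = 0.01317.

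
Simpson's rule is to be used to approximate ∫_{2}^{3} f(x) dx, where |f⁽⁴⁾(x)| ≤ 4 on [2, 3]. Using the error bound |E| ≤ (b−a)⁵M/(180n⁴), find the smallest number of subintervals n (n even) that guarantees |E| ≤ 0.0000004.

Need 4/(180n⁴) ≤ 0.0000004.
n⁴ ≥ 4/(180·0.0000004) = 55555.6 ⇒ n ≥ 15.3526, so the smallest even n is 16. (n must be even for Simpson's rule.)

16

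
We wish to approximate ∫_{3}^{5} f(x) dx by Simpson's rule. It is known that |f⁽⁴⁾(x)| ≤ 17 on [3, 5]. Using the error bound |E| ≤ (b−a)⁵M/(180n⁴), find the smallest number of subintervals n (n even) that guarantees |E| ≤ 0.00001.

Need 544/(180n⁴) ≤ 0.00001.
n⁴ ≥ 544/(180·0.00001) = 302222 ⇒ n ≥ 23.4467, so the smallest even n is 24. (n must be even for Simpson's rule.)

24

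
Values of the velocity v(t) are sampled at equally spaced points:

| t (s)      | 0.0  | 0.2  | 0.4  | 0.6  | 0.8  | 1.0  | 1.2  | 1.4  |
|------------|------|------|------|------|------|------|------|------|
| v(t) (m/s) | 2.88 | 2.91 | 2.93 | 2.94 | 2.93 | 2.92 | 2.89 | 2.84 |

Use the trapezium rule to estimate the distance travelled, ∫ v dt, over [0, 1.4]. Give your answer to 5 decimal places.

h = 0.2, n = 7.
(h/2)·[y₀ + 2y₁ + 2y₂ + 2y₃ + 2y₄ + 2y₅ + 2y₆ + y₇] = 0.1·(40.76) = 4.07600.

4.07600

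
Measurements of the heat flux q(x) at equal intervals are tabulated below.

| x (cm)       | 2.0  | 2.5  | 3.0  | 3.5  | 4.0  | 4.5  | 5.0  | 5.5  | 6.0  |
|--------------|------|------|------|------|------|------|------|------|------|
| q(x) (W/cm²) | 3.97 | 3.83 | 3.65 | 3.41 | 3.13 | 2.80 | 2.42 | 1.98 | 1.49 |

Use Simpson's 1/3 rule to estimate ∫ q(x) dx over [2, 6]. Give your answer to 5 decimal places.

h = 0.5, n = 8.
(h/3)·[y₀ + 4y₁ + 2y₂ + 4y₃ + 2y₄ + 4y₅ + 2y₆ + 4y₇ + y₈] = 0.166667·(71.94) = 11.99000.

11.99000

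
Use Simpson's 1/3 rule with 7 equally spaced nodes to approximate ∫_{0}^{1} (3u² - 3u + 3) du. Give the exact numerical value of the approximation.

h = (1 − 0)/6 = 0.166667.
Nodes u₀,…,u₆ = 0, 0.166667, 0.333333, 0.5, 0.666667, 0.833333, 1.
f(u) = 3u² - 3u + 3: f₀=3, f₁=2.583333, f₂=2.333333, f₃=2.25, f₄=2.333333, f₅=2.583333, f₆=3.
(h/3)·[f₀ + 4f₁ + 2f₂ + 4f₃ + 2f₄ + 4f₅ + f₆] = 0.055556·(45) = 2.5.

2.5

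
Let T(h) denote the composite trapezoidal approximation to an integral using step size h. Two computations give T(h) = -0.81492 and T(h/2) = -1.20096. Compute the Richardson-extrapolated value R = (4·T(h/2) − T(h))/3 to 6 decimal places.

R = (4·T(h/2) − T(h)) / 3 = (4·(-1.20096) − (-0.81492))/3 = (-3.98892)/3 = -1.329640.

-1.329640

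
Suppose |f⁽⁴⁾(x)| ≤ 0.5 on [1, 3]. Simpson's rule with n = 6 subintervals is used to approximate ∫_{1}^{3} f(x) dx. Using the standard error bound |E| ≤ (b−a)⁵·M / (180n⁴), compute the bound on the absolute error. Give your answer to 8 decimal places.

0.00006859

|E| ≤ (2)⁵·0.5 / (180·6⁴) = 16/233280 = 0.00006859.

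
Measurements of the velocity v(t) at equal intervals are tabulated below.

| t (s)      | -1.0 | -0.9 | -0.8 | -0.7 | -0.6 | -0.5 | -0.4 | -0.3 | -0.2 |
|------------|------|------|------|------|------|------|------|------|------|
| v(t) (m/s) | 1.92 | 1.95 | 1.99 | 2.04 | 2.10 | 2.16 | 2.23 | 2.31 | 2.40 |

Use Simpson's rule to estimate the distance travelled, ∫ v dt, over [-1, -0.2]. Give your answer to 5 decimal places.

h = 0.1, n = 8.
(h/3)·[y₀ + 4y₁ + 2y₂ + 4y₃ + 2y₄ + 4y₅ + 2y₆ + 4y₇ + y₈] = 0.033333·(50.80) = 1.69333.

1.69333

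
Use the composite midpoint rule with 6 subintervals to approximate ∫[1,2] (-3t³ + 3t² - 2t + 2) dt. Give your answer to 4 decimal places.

h = (2 − 1)/6 = 0.166667.
Midpoints m₁,…,m₆ = 1.083333, 1.25, 1.416667, 1.583333, 1.75, 1.916667.
f(m₁)=-0.460069, f(m₂)=-1.671875, f(m₃)=-3.342014, f(m₄)=-5.553819, f(m₅)=-8.390625, f(m₆)=-11.935764.
h·[f(m₁) + f(m₂) + f(m₃) + f(m₄) + f(m₅) + f(m₆)] = 0.166667·(-31.354167) = -5.2257.

-5.2257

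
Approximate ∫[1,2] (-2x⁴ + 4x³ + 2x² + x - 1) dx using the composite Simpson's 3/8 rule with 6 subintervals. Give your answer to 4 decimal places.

7.7662

h = (2 − 1)/6 = 0.166667.
Nodes x₀,…,x₆ = 1, 1.166667, 1.333333, 1.5, 1.666667, 1.833333, 2.
f(x) = -2x⁴ + 4x³ + 2x² + x - 1: f₀=4, f₁=5.535494, f₂=7.049383, f₃=8.375, f₄=9.308642, f₅=9.609568, f₆=9.
(3h/8)·[f₀ + 3f₁ + 3f₂ + 2f₃ + 3f₄ + 3f₅ + f₆] = 0.0625·(124.259259) = 7.7662.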